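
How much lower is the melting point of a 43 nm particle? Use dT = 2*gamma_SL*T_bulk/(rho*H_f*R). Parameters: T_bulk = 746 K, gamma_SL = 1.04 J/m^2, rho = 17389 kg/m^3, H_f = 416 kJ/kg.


Radius R = 43/2 = 21.5 nm = 2.15e-08 m
Convert H_f = 416 kJ/kg = 416000 J/kg
dT = 2 * gamma_SL * T_bulk / (rho * H_f * R)
dT = 2 * 1.04 * 746 / (17389 * 416000 * 2.15e-08)
dT = 10.0 K

10.0


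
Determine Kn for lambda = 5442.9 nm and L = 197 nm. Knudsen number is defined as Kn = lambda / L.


Knudsen number Kn = lambda / L
Kn = 5442.9 / 197
Kn = 27.6289

27.6289


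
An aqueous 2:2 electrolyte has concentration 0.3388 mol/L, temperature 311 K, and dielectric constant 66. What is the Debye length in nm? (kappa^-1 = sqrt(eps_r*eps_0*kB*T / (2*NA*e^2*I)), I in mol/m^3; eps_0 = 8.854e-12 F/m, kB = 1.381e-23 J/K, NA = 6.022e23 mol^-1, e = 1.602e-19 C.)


Ionic strength I = 0.3388 * 2^2 * 1000 = 1355.2 mol/m^3
kappa^-1 = sqrt(66 * 8.854e-12 * 1.381e-23 * 311 / (2 * 6.022e23 * (1.602e-19)^2 * 1355.2))
kappa^-1 = 0.245 nm

0.245


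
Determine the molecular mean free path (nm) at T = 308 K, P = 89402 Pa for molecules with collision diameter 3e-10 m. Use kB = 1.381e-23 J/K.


Mean free path: lambda = kB*T / (sqrt(2) * pi * d^2 * P)
lambda = 1.381e-23 * 308 / (sqrt(2) * pi * (3e-10)^2 * 89402)
lambda = 1.18984e-07 m
lambda = 118.98 nm

118.98


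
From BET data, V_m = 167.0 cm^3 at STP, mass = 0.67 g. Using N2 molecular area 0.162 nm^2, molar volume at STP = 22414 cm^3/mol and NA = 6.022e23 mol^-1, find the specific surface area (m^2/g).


Number of moles in monolayer = V_m / 22414 = 167.0 / 22414 = 0.0074507
Number of molecules = moles * NA = 0.0074507 * 6.022e23
SA = molecules * sigma / mass
SA = (167.0 / 22414) * 6.022e23 * 0.162e-18 / 0.67
SA = 1084.9 m^2/g

1084.9


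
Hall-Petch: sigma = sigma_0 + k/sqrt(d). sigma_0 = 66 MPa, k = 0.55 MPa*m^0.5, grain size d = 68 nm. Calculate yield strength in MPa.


d = 68 nm = 6.8e-08 m
sqrt(d) = 0.0002607681
Hall-Petch contribution = k / sqrt(d) = 0.55 / 0.0002607681 = 2109.2 MPa
sigma = sigma_0 + k/sqrt(d) = 66 + 2109.2 = 2175.2 MPa

2175.2


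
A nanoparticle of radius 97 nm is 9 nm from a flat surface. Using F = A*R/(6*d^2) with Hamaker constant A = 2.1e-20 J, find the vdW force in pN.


Convert to SI: R = 97 nm = 9.7e-08 m, d = 9 nm = 9e-09 m
F = A * R / (6 * d^2)
F = 2.1e-20 * 9.7e-08 / (6 * (9e-09)^2)
F = 4.19136e-12 N = 4.191 pN

4.191


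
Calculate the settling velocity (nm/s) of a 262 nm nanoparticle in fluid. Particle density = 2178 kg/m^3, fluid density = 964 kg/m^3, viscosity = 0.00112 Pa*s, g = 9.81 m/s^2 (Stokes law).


Radius R = 262/2 nm = 1.31e-07 m
Density difference = 2178 - 964 = 1214 kg/m^3
v = 2 * R^2 * (rho_p - rho_f) * g / (9 * eta)
v = 2 * (1.31e-07)^2 * 1214 * 9.81 / (9 * 0.00112)
v = 4.05508e-08 m/s = 40.5508 nm/s

40.5508


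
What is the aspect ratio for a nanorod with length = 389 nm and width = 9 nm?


Aspect ratio AR = length / diameter
AR = 389 / 9
AR = 43.22

43.22


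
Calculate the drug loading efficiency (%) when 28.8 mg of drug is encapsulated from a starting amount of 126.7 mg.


Drug loading efficiency = (drug loaded / drug initial) * 100
DLE = 28.8 / 126.7 * 100
DLE = 0.2273 * 100
DLE = 22.73%

22.73


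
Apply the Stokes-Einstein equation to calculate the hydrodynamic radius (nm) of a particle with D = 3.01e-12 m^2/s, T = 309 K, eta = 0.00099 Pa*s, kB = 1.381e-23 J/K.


Stokes-Einstein: R = kB*T / (6*pi*eta*D)
R = 1.381e-23 * 309 / (6 * pi * 0.00099 * 3.01e-12)
R = 7.59713e-08 m = 75.97 nm

75.97


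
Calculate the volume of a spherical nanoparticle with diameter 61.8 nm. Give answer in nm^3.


Radius r = 61.8/2 = 30.9 nm
Volume V = (4/3) * pi * r^3
V = (4/3) * pi * (30.9)^3
V = 123584.51 nm^3

123584.51


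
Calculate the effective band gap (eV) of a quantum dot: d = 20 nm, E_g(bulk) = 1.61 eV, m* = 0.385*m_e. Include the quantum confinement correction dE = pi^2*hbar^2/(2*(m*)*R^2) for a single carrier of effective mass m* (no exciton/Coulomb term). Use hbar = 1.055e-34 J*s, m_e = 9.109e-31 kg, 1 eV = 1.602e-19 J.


Radius R = 20/2 nm = 1e-08 m
Confinement energy dE = pi^2 * hbar^2 / (2 * m_eff * m_e * R^2)
dE = pi^2 * (1.055e-34)^2 / (2 * 0.385 * 9.109e-31 * (1e-08)^2) J, divided by 1.602e-19 J/eV
dE = 0.0098 eV
Total band gap = E_g(bulk) + dE = 1.61 + 0.0098 = 1.6198 eV

1.6198


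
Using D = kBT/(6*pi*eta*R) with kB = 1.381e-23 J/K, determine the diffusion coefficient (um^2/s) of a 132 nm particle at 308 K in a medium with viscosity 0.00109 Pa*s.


Radius R = 132/2 = 66 nm = 6.6e-08 m
D = kB*T / (6*pi*eta*R)
D = 1.381e-23 * 308 / (6 * pi * 0.00109 * 6.6e-08)
D = 3.1367e-12 m^2/s = 3.137 um^2/s

3.137


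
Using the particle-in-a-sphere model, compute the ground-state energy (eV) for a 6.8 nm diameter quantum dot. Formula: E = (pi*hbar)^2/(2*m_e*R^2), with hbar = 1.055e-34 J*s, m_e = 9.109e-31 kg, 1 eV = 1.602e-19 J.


Radius R = 6.8/2 = 3.4 nm = 3.4e-09 m
E = (pi * 1.055e-34)^2 / (2 * 9.109e-31 * (3.4e-09)^2)
E(J) = 5.2161e-21
E = E(J) / 1.602e-19 = 0.0326 eV

0.0326


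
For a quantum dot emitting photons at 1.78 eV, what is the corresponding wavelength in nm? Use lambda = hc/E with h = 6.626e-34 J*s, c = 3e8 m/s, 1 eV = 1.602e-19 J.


Convert energy: E = 1.78 eV = 1.78 * 1.602e-19 = 2.85156e-19 J
lambda = h*c / E = 6.626e-34 * 3e8 / 2.85156e-19
lambda = 6.97092e-07 m = 697.1 nm

697.1


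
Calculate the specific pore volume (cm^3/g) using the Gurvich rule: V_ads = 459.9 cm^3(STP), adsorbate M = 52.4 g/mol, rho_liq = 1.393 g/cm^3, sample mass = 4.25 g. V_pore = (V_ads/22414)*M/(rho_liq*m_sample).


Moles adsorbed n = V_ads / 22414 = 459.9 / 22414 = 2.051843e-02 mol
Liquid volume V_liq = n * M / rho_liq = 2.051843e-02 * 52.4 / 1.393 = 0.77183 cm^3
Specific pore volume V_pore = V_liq / m_sample = 0.77183 / 4.25
V_pore = 0.1816 cm^3/g

0.1816


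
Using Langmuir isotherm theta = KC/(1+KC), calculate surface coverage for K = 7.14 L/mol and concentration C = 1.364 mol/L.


Langmuir isotherm: theta = K*C / (1 + K*C)
K*C = 7.14 * 1.364 = 9.73896
theta = 9.73896 / (1 + 9.73896) = 9.73896 / 10.73896
theta = 0.9069

0.9069


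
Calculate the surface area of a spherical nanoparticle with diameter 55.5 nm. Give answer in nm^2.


Radius r = 55.5/2 = 27.75 nm
Surface area SA = 4 * pi * r^2
SA = 4 * pi * (27.75)^2
SA = 9676.89 nm^2

9676.89


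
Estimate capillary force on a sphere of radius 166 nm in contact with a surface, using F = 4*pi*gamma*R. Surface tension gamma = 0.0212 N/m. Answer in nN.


Convert radius: R = 166 nm = 1.66e-07 m
F = 4 * pi * gamma * R
F = 4 * pi * 0.0212 * 1.66e-07
F = 4.42236e-08 N = 44.2236 nN

44.2236


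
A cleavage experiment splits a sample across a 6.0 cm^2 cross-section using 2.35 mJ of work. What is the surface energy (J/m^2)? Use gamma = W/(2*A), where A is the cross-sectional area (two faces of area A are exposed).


Convert: A = 6.0 cm^2 = 0.0006 m^2, W = 2.35 mJ = 0.00235 J
Cleaving exposes two faces of area A, so total new surface = 2*A and gamma = W / (2*A)
gamma = 0.00235 / (2 * 0.0006)
gamma = 1.958 J/m^2

1.958


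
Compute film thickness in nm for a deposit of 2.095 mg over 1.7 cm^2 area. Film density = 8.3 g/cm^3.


Convert: m = 2.095 mg = 2.0950e-06 kg, A = 1.7 cm^2 = 1.7000e-04 m^2, rho = 8.3 g/cm^3 = 8300 kg/m^3
t = m / (A * rho)
t = 2.0950e-06 / (1.7000e-04 * 8300)
t = 1.4848e-06 m = 1484.8 nm

1484.8


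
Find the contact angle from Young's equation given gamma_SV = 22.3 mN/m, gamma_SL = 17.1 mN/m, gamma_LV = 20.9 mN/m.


cos(theta) = (gamma_SV - gamma_SL) / gamma_LV
cos(theta) = (22.3 - 17.1) / 20.9
cos(theta) = 0.248804
theta = arccos(0.248804) = 75.59 degrees

75.59


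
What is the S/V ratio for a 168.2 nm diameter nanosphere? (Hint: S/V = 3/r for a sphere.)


Radius r = 168.2/2 = 84.1 nm
S/V = 3 / r = 3 / 84.1
S/V = 0.0357 nm^-1

0.0357


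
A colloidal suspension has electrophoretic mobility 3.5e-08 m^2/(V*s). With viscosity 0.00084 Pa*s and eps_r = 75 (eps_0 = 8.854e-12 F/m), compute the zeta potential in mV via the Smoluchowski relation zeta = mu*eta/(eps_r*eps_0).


Smoluchowski equation: zeta = mu * eta / (eps_r * eps_0)
zeta = 3.5e-08 * 0.00084 / (75 * 8.854e-12)
zeta = 0.044274 V = 44.27 mV

44.27


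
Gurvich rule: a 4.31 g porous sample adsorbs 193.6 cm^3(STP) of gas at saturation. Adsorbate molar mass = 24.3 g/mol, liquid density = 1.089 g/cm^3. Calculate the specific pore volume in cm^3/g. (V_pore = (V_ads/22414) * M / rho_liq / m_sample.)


Moles adsorbed n = V_ads / 22414 = 193.6 / 22414 = 8.637459e-03 mol
Liquid volume V_liq = n * M / rho_liq = 8.637459e-03 * 24.3 / 1.089 = 0.19274 cm^3
Specific pore volume V_pore = V_liq / m_sample = 0.19274 / 4.31
V_pore = 0.0447 cm^3/g

0.0447


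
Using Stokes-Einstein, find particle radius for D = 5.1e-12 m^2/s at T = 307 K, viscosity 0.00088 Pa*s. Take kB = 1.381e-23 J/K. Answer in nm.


Stokes-Einstein: R = kB*T / (6*pi*eta*D)
R = 1.381e-23 * 307 / (6 * pi * 0.00088 * 5.1e-12)
R = 5.01162e-08 m = 50.12 nm

50.12


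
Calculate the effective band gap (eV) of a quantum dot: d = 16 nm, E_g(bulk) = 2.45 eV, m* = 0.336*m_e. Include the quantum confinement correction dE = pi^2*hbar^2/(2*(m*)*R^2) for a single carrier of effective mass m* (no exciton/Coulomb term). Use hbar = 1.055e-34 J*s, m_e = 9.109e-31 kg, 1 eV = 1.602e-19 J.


Radius R = 16/2 nm = 8e-09 m
Confinement energy dE = pi^2 * hbar^2 / (2 * m_eff * m_e * R^2)
dE = pi^2 * (1.055e-34)^2 / (2 * 0.336 * 9.109e-31 * (8e-09)^2) J, divided by 1.602e-19 J/eV
dE = 0.0175 eV
Total band gap = E_g(bulk) + dE = 2.45 + 0.0175 = 2.4675 eV

2.4675


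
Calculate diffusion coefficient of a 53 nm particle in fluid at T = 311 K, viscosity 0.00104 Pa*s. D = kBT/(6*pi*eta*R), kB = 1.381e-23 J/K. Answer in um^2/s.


Radius R = 53/2 = 26.5 nm = 2.65e-08 m
D = kB*T / (6*pi*eta*R)
D = 1.381e-23 * 311 / (6 * pi * 0.00104 * 2.65e-08)
D = 8.26749e-12 m^2/s = 8.267 um^2/s

8.267


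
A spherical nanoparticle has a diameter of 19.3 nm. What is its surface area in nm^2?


Radius r = 19.3/2 = 9.65 nm
Surface area SA = 4 * pi * r^2
SA = 4 * pi * (9.65)^2
SA = 1170.21 nm^2

1170.21


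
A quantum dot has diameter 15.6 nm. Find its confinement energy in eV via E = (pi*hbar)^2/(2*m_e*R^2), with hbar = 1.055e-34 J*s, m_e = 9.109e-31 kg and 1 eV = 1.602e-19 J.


Radius R = 15.6/2 = 7.8 nm = 7.8e-09 m
E = (pi * 1.055e-34)^2 / (2 * 9.109e-31 * (7.8e-09)^2)
E(J) = 9.91094e-22
E = E(J) / 1.602e-19 = 0.0062 eV

0.0062


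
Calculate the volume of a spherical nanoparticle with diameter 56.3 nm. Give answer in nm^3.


Radius r = 56.3/2 = 28.15 nm
Volume V = (4/3) * pi * r^3
V = (4/3) * pi * (28.15)^3
V = 93438.06 nm^3

93438.06


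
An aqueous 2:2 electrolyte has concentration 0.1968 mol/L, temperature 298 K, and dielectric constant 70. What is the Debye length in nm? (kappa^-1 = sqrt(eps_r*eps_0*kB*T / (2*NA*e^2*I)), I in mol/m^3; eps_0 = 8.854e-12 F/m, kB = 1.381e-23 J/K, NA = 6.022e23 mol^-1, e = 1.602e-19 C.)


Ionic strength I = 0.1968 * 2^2 * 1000 = 787.2 mol/m^3
kappa^-1 = sqrt(70 * 8.854e-12 * 1.381e-23 * 298 / (2 * 6.022e23 * (1.602e-19)^2 * 787.2))
kappa^-1 = 0.324 nm

0.324


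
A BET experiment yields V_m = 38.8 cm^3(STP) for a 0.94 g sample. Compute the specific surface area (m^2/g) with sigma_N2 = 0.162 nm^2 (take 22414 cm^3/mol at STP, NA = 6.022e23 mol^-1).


Number of moles in monolayer = V_m / 22414 = 38.8 / 22414 = 0.00173106
Number of molecules = moles * NA = 0.00173106 * 6.022e23
SA = molecules * sigma / mass
SA = (38.8 / 22414) * 6.022e23 * 0.162e-18 / 0.94
SA = 179.7 m^2/g

179.7


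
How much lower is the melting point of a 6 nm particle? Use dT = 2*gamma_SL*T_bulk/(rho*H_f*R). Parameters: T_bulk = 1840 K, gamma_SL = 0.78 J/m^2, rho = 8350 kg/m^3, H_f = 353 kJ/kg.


Radius R = 6/2 = 3 nm = 3e-09 m
Convert H_f = 353 kJ/kg = 353000 J/kg
dT = 2 * gamma_SL * T_bulk / (rho * H_f * R)
dT = 2 * 0.78 * 1840 / (8350 * 353000 * 3e-09)
dT = 324.6 K

324.6


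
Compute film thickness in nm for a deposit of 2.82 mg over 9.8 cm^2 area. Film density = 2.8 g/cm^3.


Convert: m = 2.82 mg = 2.8200e-06 kg, A = 9.8 cm^2 = 9.8000e-04 m^2, rho = 2.8 g/cm^3 = 2800 kg/m^3
t = m / (A * rho)
t = 2.8200e-06 / (9.8000e-04 * 2800)
t = 1.0277e-06 m = 1027.7 nm

1027.7


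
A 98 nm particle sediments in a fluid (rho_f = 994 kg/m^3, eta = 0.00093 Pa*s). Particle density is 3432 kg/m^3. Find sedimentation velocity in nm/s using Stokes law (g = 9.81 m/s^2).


Radius R = 98/2 nm = 4.9e-08 m
Density difference = 3432 - 994 = 2438 kg/m^3
v = 2 * R^2 * (rho_p - rho_f) * g / (9 * eta)
v = 2 * (4.9e-08)^2 * 2438 * 9.81 / (9 * 0.00093)
v = 1.37214e-08 m/s = 13.7214 nm/s

13.7214


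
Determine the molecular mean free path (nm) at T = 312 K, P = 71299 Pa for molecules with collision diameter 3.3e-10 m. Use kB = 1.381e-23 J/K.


Mean free path: lambda = kB*T / (sqrt(2) * pi * d^2 * P)
lambda = 1.381e-23 * 312 / (sqrt(2) * pi * (3.3e-10)^2 * 71299)
lambda = 1.24903e-07 m
lambda = 124.9 nm

124.9


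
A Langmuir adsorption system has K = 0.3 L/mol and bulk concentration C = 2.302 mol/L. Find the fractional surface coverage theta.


Langmuir isotherm: theta = K*C / (1 + K*C)
K*C = 0.3 * 2.302 = 0.6906
theta = 0.6906 / (1 + 0.6906) = 0.6906 / 1.6906
theta = 0.4085

0.4085


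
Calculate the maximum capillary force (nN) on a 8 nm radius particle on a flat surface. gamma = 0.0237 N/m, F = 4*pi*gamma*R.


Convert radius: R = 8 nm = 8e-09 m
F = 4 * pi * gamma * R
F = 4 * pi * 0.0237 * 8e-09
F = 2.38258e-09 N = 2.3826 nN

2.3826


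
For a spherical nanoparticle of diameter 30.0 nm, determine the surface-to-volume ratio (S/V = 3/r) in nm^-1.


Radius r = 30.0/2 = 15 nm
S/V = 3 / r = 3 / 15
S/V = 0.2 nm^-1

0.2


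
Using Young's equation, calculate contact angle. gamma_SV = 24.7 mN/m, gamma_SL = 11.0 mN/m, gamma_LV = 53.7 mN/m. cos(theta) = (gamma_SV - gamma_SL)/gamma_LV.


cos(theta) = (gamma_SV - gamma_SL) / gamma_LV
cos(theta) = (24.7 - 11.0) / 53.7
cos(theta) = 0.255121
theta = arccos(0.255121) = 75.22 degrees

75.22


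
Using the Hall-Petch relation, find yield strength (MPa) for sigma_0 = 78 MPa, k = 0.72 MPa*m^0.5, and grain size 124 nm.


d = 124 nm = 1.24e-07 m
sqrt(d) = 0.0003521363
Hall-Petch contribution = k / sqrt(d) = 0.72 / 0.0003521363 = 2044.7 MPa
sigma = sigma_0 + k/sqrt(d) = 78 + 2044.7 = 2122.7 MPa

2122.7


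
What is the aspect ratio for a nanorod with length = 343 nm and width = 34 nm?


Aspect ratio AR = length / diameter
AR = 343 / 34
AR = 10.09

10.09


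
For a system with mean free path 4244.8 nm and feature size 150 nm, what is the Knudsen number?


Knudsen number Kn = lambda / L
Kn = 4244.8 / 150
Kn = 28.2987

28.2987


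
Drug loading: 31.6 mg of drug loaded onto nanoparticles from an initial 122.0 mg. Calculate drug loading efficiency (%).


Drug loading efficiency = (drug loaded / drug initial) * 100
DLE = 31.6 / 122.0 * 100
DLE = 0.259 * 100
DLE = 25.9%

25.9


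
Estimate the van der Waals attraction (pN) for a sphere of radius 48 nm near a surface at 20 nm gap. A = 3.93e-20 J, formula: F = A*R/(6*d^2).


Convert to SI: R = 48 nm = 4.8e-08 m, d = 20 nm = 2e-08 m
F = A * R / (6 * d^2)
F = 3.93e-20 * 4.8e-08 / (6 * (2e-08)^2)
F = 7.86e-13 N = 0.786 pN

0.786


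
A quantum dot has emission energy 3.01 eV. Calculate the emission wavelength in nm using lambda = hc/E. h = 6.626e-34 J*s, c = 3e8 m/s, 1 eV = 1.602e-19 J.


Convert energy: E = 3.01 eV = 3.01 * 1.602e-19 = 4.82202e-19 J
lambda = h*c / E = 6.626e-34 * 3e8 / 4.82202e-19
lambda = 4.12234e-07 m = 412.2 nm

412.2


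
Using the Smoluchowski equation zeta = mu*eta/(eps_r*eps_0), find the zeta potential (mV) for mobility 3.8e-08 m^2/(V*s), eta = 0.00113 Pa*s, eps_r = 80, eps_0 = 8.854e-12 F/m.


Smoluchowski equation: zeta = mu * eta / (eps_r * eps_0)
zeta = 3.8e-08 * 0.00113 / (80 * 8.854e-12)
zeta = 0.060622 V = 60.62 mV

60.62


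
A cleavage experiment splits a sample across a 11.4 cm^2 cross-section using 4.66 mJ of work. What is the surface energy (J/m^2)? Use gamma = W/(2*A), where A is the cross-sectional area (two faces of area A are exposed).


Convert: A = 11.4 cm^2 = 0.00114 m^2, W = 4.66 mJ = 0.00466 J
Cleaving exposes two faces of area A, so total new surface = 2*A and gamma = W / (2*A)
gamma = 0.00466 / (2 * 0.00114)
gamma = 2.044 J/m^2

2.044


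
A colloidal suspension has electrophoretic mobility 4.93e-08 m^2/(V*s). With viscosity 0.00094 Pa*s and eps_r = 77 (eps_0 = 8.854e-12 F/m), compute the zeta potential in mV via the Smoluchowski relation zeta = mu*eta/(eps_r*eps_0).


Smoluchowski equation: zeta = mu * eta / (eps_r * eps_0)
zeta = 4.93e-08 * 0.00094 / (77 * 8.854e-12)
zeta = 0.067974 V = 67.97 mV

67.97


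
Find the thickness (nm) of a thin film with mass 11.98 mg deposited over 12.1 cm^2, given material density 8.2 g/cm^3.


Convert: m = 11.98 mg = 1.1980e-05 kg, A = 12.1 cm^2 = 1.2100e-03 m^2, rho = 8.2 g/cm^3 = 8200 kg/m^3
t = m / (A * rho)
t = 1.1980e-05 / (1.2100e-03 * 8200)
t = 1.2074e-06 m = 1207.4 nm

1207.4


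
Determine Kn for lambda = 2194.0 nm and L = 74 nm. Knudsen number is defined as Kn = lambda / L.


Knudsen number Kn = lambda / L
Kn = 2194.0 / 74
Kn = 29.6486

29.6486


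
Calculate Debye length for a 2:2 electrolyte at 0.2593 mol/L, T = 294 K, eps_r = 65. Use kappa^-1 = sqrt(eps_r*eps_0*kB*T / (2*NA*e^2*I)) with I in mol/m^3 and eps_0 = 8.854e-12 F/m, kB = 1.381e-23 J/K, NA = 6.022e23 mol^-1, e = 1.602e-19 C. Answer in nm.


Ionic strength I = 0.2593 * 2^2 * 1000 = 1037.2 mol/m^3
kappa^-1 = sqrt(65 * 8.854e-12 * 1.381e-23 * 294 / (2 * 6.022e23 * (1.602e-19)^2 * 1037.2))
kappa^-1 = 0.27 nm

0.27


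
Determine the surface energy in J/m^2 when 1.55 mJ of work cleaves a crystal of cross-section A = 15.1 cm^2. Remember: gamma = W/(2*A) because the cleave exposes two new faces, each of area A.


Convert: A = 15.1 cm^2 = 0.00151 m^2, W = 1.55 mJ = 0.00155 J
Cleaving exposes two faces of area A, so total new surface = 2*A and gamma = W / (2*A)
gamma = 0.00155 / (2 * 0.00151)
gamma = 0.513 J/m^2

0.513


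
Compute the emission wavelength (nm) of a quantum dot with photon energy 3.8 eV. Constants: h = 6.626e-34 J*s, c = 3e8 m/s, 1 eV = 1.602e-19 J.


Convert energy: E = 3.8 eV = 3.8 * 1.602e-19 = 6.0876e-19 J
lambda = h*c / E = 6.626e-34 * 3e8 / 6.0876e-19
lambda = 3.26533e-07 m = 326.5 nm

326.5


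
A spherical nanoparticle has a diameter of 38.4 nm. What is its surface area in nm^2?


Radius r = 38.4/2 = 19.2 nm
Surface area SA = 4 * pi * r^2
SA = 4 * pi * (19.2)^2
SA = 4632.47 nm^2

4632.47


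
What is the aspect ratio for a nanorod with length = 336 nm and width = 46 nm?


Aspect ratio AR = length / diameter
AR = 336 / 46
AR = 7.3

7.3


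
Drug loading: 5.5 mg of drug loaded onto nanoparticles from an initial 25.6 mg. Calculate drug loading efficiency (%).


Drug loading efficiency = (drug loaded / drug initial) * 100
DLE = 5.5 / 25.6 * 100
DLE = 0.2148 * 100
DLE = 21.48%

21.48


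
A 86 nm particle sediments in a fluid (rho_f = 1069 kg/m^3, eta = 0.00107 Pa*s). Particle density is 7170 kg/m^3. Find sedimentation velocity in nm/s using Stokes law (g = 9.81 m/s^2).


Radius R = 86/2 nm = 4.3e-08 m
Density difference = 7170 - 1069 = 6101 kg/m^3
v = 2 * R^2 * (rho_p - rho_f) * g / (9 * eta)
v = 2 * (4.3e-08)^2 * 6101 * 9.81 / (9 * 0.00107)
v = 2.29832e-08 m/s = 22.9832 nm/s

22.9832


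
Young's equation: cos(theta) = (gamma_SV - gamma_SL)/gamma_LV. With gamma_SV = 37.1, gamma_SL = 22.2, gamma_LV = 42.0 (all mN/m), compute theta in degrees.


cos(theta) = (gamma_SV - gamma_SL) / gamma_LV
cos(theta) = (37.1 - 22.2) / 42.0
cos(theta) = 0.354762
theta = arccos(0.354762) = 69.22 degrees

69.22


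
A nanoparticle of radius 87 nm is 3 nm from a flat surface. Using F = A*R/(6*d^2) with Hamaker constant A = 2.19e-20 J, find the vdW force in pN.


Convert to SI: R = 87 nm = 8.7e-08 m, d = 3 nm = 3e-09 m
F = A * R / (6 * d^2)
F = 2.19e-20 * 8.7e-08 / (6 * (3e-09)^2)
F = 3.52833e-11 N = 35.283 pN

35.283


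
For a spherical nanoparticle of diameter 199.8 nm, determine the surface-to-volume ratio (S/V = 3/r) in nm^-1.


Radius r = 199.8/2 = 99.9 nm
S/V = 3 / r = 3 / 99.9
S/V = 0.03 nm^-1

0.03


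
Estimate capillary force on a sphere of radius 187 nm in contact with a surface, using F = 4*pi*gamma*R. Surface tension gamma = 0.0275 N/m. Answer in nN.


Convert radius: R = 187 nm = 1.87e-07 m
F = 4 * pi * gamma * R
F = 4 * pi * 0.0275 * 1.87e-07
F = 6.46226e-08 N = 64.6226 nN

64.6226


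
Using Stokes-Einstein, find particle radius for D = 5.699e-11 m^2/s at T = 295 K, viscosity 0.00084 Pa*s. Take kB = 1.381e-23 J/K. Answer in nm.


Stokes-Einstein: R = kB*T / (6*pi*eta*D)
R = 1.381e-23 * 295 / (6 * pi * 0.00084 * 5.699e-11)
R = 4.51478e-09 m = 4.51 nm

4.51


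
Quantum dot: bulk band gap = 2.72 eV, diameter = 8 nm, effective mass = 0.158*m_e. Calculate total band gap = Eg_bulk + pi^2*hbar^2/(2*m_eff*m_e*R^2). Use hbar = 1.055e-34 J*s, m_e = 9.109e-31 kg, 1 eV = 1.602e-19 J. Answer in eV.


Radius R = 8/2 nm = 4e-09 m
Confinement energy dE = pi^2 * hbar^2 / (2 * m_eff * m_e * R^2)
dE = pi^2 * (1.055e-34)^2 / (2 * 0.158 * 9.109e-31 * (4e-09)^2) J, divided by 1.602e-19 J/eV
dE = 0.1489 eV
Total band gap = E_g(bulk) + dE = 2.72 + 0.1489 = 2.8689 eV

2.8689


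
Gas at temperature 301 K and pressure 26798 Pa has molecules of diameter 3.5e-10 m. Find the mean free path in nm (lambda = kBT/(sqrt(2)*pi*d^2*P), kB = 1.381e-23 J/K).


Mean free path: lambda = kB*T / (sqrt(2) * pi * d^2 * P)
lambda = 1.381e-23 * 301 / (sqrt(2) * pi * (3.5e-10)^2 * 26798)
lambda = 2.85008e-07 m
lambda = 285.01 nm

285.01


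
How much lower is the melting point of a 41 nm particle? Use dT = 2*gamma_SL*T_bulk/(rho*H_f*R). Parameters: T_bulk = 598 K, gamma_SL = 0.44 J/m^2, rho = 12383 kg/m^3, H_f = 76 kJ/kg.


Radius R = 41/2 = 20.5 nm = 2.05e-08 m
Convert H_f = 76 kJ/kg = 76000 J/kg
dT = 2 * gamma_SL * T_bulk / (rho * H_f * R)
dT = 2 * 0.44 * 598 / (12383 * 76000 * 2.05e-08)
dT = 27.3 K

27.3


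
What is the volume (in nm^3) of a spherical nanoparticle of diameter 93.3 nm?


Radius r = 93.3/2 = 46.65 nm
Volume V = (4/3) * pi * r^3
V = (4/3) * pi * (46.65)^3
V = 425249.25 nm^3

425249.25


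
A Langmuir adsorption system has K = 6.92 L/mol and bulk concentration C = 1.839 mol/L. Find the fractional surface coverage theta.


Langmuir isotherm: theta = K*C / (1 + K*C)
K*C = 6.92 * 1.839 = 12.72588
theta = 12.72588 / (1 + 12.72588) = 12.72588 / 13.72588
theta = 0.9271

0.9271


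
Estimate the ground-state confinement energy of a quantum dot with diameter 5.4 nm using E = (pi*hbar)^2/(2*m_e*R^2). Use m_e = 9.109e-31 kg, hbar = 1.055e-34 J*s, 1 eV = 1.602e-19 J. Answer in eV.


Radius R = 5.4/2 = 2.7 nm = 2.7e-09 m
E = (pi * 1.055e-34)^2 / (2 * 9.109e-31 * (2.7e-09)^2)
E(J) = 8.27135e-21
E = E(J) / 1.602e-19 = 0.0516 eV

0.0516


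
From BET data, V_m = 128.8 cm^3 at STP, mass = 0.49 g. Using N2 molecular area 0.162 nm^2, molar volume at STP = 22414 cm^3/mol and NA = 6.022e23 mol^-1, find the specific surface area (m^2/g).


Number of moles in monolayer = V_m / 22414 = 128.8 / 22414 = 0.00574641
Number of molecules = moles * NA = 0.00574641 * 6.022e23
SA = molecules * sigma / mass
SA = (128.8 / 22414) * 6.022e23 * 0.162e-18 / 0.49
SA = 1144.1 m^2/g

1144.1


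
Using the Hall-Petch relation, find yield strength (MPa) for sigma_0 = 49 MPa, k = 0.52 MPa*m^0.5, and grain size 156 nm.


d = 156 nm = 1.56e-07 m
sqrt(d) = 0.0003949684
Hall-Petch contribution = k / sqrt(d) = 0.52 / 0.0003949684 = 1316.6 MPa
sigma = sigma_0 + k/sqrt(d) = 49 + 1316.6 = 1365.6 MPa

1365.6


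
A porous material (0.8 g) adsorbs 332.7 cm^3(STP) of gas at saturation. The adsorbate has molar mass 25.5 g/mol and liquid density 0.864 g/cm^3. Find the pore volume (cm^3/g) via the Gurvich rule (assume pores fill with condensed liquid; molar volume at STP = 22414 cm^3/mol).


Moles adsorbed n = V_ads / 22414 = 332.7 / 22414 = 1.484340e-02 mol
Liquid volume V_liq = n * M / rho_liq = 1.484340e-02 * 25.5 / 0.864 = 0.43809 cm^3
Specific pore volume V_pore = V_liq / m_sample = 0.43809 / 0.8
V_pore = 0.5476 cm^3/g

0.5476


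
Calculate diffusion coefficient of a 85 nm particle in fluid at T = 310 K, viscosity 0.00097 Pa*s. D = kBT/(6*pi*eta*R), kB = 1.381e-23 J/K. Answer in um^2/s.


Radius R = 85/2 = 42.5 nm = 4.25e-08 m
D = kB*T / (6*pi*eta*R)
D = 1.381e-23 * 310 / (6 * pi * 0.00097 * 4.25e-08)
D = 5.50926e-12 m^2/s = 5.509 um^2/s

5.509


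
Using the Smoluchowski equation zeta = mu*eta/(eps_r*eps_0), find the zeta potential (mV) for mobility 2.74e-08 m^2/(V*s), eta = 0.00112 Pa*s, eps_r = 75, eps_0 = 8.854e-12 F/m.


Smoluchowski equation: zeta = mu * eta / (eps_r * eps_0)
zeta = 2.74e-08 * 0.00112 / (75 * 8.854e-12)
zeta = 0.046213 V = 46.21 mV

46.21


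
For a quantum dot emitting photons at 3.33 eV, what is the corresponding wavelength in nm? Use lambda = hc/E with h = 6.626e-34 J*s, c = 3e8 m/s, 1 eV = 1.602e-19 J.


Convert energy: E = 3.33 eV = 3.33 * 1.602e-19 = 5.33466e-19 J
lambda = h*c / E = 6.626e-34 * 3e8 / 5.33466e-19
lambda = 3.7262e-07 m = 372.6 nm

372.6


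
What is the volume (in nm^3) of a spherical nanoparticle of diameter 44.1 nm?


Radius r = 44.1/2 = 22.05 nm
Volume V = (4/3) * pi * r^3
V = (4/3) * pi * (22.05)^3
V = 44907.04 nm^3

44907.04


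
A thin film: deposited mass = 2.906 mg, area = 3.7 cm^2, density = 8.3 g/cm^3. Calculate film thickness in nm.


Convert: m = 2.906 mg = 2.9060e-06 kg, A = 3.7 cm^2 = 3.7000e-04 m^2, rho = 8.3 g/cm^3 = 8300 kg/m^3
t = m / (A * rho)
t = 2.9060e-06 / (3.7000e-04 * 8300)
t = 9.4627e-07 m = 946.3 nm

946.3


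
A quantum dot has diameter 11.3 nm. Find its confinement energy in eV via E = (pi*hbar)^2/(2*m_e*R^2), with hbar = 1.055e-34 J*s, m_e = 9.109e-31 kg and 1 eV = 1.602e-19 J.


Radius R = 11.3/2 = 5.65 nm = 5.65e-09 m
E = (pi * 1.055e-34)^2 / (2 * 9.109e-31 * (5.65e-09)^2)
E(J) = 1.88889e-21
E = E(J) / 1.602e-19 = 0.0118 eV

0.0118


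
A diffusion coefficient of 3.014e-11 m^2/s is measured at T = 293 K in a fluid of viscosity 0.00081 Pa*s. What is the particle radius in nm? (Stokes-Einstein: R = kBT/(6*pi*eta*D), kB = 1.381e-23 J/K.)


Stokes-Einstein: R = kB*T / (6*pi*eta*D)
R = 1.381e-23 * 293 / (6 * pi * 0.00081 * 3.014e-11)
R = 8.7929e-09 m = 8.79 nm

8.79


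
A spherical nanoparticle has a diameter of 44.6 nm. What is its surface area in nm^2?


Radius r = 44.6/2 = 22.3 nm
Surface area SA = 4 * pi * r^2
SA = 4 * pi * (22.3)^2
SA = 6249.13 nm^2

6249.13


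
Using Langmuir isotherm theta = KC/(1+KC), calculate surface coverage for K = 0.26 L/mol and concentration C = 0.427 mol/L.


Langmuir isotherm: theta = K*C / (1 + K*C)
K*C = 0.26 * 0.427 = 0.11102
theta = 0.11102 / (1 + 0.11102) = 0.11102 / 1.11102
theta = 0.0999

0.0999


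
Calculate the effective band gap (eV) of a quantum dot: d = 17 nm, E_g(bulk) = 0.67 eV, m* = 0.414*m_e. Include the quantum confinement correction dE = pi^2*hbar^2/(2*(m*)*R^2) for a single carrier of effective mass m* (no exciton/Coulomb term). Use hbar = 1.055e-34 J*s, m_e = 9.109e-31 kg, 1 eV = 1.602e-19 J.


Radius R = 17/2 nm = 8.5e-09 m
Confinement energy dE = pi^2 * hbar^2 / (2 * m_eff * m_e * R^2)
dE = pi^2 * (1.055e-34)^2 / (2 * 0.414 * 9.109e-31 * (8.5e-09)^2) J, divided by 1.602e-19 J/eV
dE = 0.0126 eV
Total band gap = E_g(bulk) + dE = 0.67 + 0.0126 = 0.6826 eV

0.6826


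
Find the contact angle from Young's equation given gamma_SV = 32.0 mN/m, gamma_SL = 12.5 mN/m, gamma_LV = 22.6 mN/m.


cos(theta) = (gamma_SV - gamma_SL) / gamma_LV
cos(theta) = (32.0 - 12.5) / 22.6
cos(theta) = 0.862832
theta = arccos(0.862832) = 30.36 degrees

30.36


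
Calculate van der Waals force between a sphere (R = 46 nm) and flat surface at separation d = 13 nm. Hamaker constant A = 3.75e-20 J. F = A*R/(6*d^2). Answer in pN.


Convert to SI: R = 46 nm = 4.6e-08 m, d = 13 nm = 1.3e-08 m
F = A * R / (6 * d^2)
F = 3.75e-20 * 4.6e-08 / (6 * (1.3e-08)^2)
F = 1.70118e-12 N = 1.701 pN

1.701


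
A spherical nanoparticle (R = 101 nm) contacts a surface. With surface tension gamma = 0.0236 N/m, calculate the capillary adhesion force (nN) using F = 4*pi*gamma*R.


Convert radius: R = 101 nm = 1.01e-07 m
F = 4 * pi * gamma * R
F = 4 * pi * 0.0236 * 1.01e-07
F = 2.99532e-08 N = 29.9532 nN

29.9532


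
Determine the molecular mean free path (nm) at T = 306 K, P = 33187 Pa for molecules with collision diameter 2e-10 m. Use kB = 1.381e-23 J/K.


Mean free path: lambda = kB*T / (sqrt(2) * pi * d^2 * P)
lambda = 1.381e-23 * 306 / (sqrt(2) * pi * (2e-10)^2 * 33187)
lambda = 7.1651e-07 m
lambda = 716.51 nm

716.51


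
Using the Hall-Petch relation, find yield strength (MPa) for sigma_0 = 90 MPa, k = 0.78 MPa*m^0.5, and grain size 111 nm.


d = 111 nm = 1.11e-07 m
sqrt(d) = 0.0003331666
Hall-Petch contribution = k / sqrt(d) = 0.78 / 0.0003331666 = 2341.2 MPa
sigma = sigma_0 + k/sqrt(d) = 90 + 2341.2 = 2431.2 MPa

2431.2


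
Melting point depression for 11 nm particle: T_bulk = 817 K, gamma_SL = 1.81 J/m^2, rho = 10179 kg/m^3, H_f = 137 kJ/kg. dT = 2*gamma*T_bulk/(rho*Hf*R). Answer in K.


Radius R = 11/2 = 5.5 nm = 5.5e-09 m
Convert H_f = 137 kJ/kg = 137000 J/kg
dT = 2 * gamma_SL * T_bulk / (rho * H_f * R)
dT = 2 * 1.81 * 817 / (10179 * 137000 * 5.5e-09)
dT = 385.6 K

385.6


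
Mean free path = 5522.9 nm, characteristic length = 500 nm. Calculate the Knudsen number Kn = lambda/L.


Knudsen number Kn = lambda / L
Kn = 5522.9 / 500
Kn = 11.0458

11.0458


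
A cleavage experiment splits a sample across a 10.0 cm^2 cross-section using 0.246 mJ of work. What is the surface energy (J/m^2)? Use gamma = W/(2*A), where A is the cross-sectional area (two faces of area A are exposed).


Convert: A = 10.0 cm^2 = 0.001 m^2, W = 0.246 mJ = 0.000246 J
Cleaving exposes two faces of area A, so total new surface = 2*A and gamma = W / (2*A)
gamma = 0.000246 / (2 * 0.001)
gamma = 0.123 J/m^2

0.123


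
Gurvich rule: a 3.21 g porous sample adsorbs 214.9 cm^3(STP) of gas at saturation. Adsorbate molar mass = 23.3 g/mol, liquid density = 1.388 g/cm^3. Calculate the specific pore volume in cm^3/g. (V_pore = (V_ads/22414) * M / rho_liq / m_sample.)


Moles adsorbed n = V_ads / 22414 = 214.9 / 22414 = 9.587758e-03 mol
Liquid volume V_liq = n * M / rho_liq = 9.587758e-03 * 23.3 / 1.388 = 0.16095 cm^3
Specific pore volume V_pore = V_liq / m_sample = 0.16095 / 3.21
V_pore = 0.0501 cm^3/g

0.0501


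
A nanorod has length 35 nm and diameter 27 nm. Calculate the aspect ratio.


Aspect ratio AR = length / diameter
AR = 35 / 27
AR = 1.3

1.3


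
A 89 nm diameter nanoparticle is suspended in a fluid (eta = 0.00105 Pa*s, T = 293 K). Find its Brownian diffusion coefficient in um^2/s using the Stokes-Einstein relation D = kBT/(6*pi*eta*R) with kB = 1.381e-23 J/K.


Radius R = 89/2 = 44.5 nm = 4.45e-08 m
D = kB*T / (6*pi*eta*R)
D = 1.381e-23 * 293 / (6 * pi * 0.00105 * 4.45e-08)
D = 4.59421e-12 m^2/s = 4.594 um^2/s

4.594


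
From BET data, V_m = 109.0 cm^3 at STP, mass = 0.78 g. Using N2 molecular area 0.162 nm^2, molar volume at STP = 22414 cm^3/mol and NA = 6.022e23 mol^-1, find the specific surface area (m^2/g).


Number of moles in monolayer = V_m / 22414 = 109.0 / 22414 = 0.00486303
Number of molecules = moles * NA = 0.00486303 * 6.022e23
SA = molecules * sigma / mass
SA = (109.0 / 22414) * 6.022e23 * 0.162e-18 / 0.78
SA = 608.2 m^2/g

608.2


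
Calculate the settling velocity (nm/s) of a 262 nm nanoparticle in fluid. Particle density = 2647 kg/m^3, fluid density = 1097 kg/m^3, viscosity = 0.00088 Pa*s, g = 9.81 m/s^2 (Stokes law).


Radius R = 262/2 nm = 1.31e-07 m
Density difference = 2647 - 1097 = 1550 kg/m^3
v = 2 * R^2 * (rho_p - rho_f) * g / (9 * eta)
v = 2 * (1.31e-07)^2 * 1550 * 9.81 / (9 * 0.00088)
v = 6.58943e-08 m/s = 65.8943 nm/s

65.8943


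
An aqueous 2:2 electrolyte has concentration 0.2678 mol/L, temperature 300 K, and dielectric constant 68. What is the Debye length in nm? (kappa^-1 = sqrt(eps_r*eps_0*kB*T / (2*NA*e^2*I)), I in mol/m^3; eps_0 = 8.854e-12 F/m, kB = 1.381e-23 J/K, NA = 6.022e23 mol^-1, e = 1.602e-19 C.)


Ionic strength I = 0.2678 * 2^2 * 1000 = 1071.2 mol/m^3
kappa^-1 = sqrt(68 * 8.854e-12 * 1.381e-23 * 300 / (2 * 6.022e23 * (1.602e-19)^2 * 1071.2))
kappa^-1 = 0.274 nm

0.274


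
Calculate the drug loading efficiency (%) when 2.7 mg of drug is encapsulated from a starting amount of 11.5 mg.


Drug loading efficiency = (drug loaded / drug initial) * 100
DLE = 2.7 / 11.5 * 100
DLE = 0.2348 * 100
DLE = 23.48%

23.48


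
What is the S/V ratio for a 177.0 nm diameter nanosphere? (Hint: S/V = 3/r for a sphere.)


Radius r = 177.0/2 = 88.5 nm
S/V = 3 / r = 3 / 88.5
S/V = 0.0339 nm^-1

0.0339


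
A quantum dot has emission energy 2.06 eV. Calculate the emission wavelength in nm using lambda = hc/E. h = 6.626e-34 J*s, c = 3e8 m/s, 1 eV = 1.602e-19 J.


Convert energy: E = 2.06 eV = 2.06 * 1.602e-19 = 3.30012e-19 J
lambda = h*c / E = 6.626e-34 * 3e8 / 3.30012e-19
lambda = 6.02342e-07 m = 602.3 nm

602.3


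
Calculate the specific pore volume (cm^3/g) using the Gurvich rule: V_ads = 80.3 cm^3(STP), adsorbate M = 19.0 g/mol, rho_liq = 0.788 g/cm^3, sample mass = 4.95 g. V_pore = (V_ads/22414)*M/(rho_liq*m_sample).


Moles adsorbed n = V_ads / 22414 = 80.3 / 22414 = 3.582582e-03 mol
Liquid volume V_liq = n * M / rho_liq = 3.582582e-03 * 19.0 / 0.788 = 0.08638 cm^3
Specific pore volume V_pore = V_liq / m_sample = 0.08638 / 4.95
V_pore = 0.0175 cm^3/g

0.0175


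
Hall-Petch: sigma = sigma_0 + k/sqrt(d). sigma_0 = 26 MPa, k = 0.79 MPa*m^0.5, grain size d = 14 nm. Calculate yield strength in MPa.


d = 14 nm = 1.4e-08 m
sqrt(d) = 0.0001183216
Hall-Petch contribution = k / sqrt(d) = 0.79 / 0.0001183216 = 6676.7 MPa
sigma = sigma_0 + k/sqrt(d) = 26 + 6676.7 = 6702.7 MPa

6702.7


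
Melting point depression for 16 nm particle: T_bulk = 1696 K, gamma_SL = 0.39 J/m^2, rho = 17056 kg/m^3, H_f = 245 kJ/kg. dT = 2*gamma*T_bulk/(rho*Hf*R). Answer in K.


Radius R = 16/2 = 8 nm = 8e-09 m
Convert H_f = 245 kJ/kg = 245000 J/kg
dT = 2 * gamma_SL * T_bulk / (rho * H_f * R)
dT = 2 * 0.39 * 1696 / (17056 * 245000 * 8e-09)
dT = 39.6 K

39.6


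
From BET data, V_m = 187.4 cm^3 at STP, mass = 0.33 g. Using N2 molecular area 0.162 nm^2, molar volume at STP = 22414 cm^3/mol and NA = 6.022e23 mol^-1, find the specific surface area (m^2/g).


Number of moles in monolayer = V_m / 22414 = 187.4 / 22414 = 0.00836085
Number of molecules = moles * NA = 0.00836085 * 6.022e23
SA = molecules * sigma / mass
SA = (187.4 / 22414) * 6.022e23 * 0.162e-18 / 0.33
SA = 2471.7 m^2/g

2471.7


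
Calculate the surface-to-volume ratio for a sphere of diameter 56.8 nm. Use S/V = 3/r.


Radius r = 56.8/2 = 28.4 nm
S/V = 3 / r = 3 / 28.4
S/V = 0.1056 nm^-1

0.1056


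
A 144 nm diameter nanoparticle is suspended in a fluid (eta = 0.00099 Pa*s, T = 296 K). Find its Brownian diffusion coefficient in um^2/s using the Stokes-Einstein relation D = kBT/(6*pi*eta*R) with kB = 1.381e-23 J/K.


Radius R = 144/2 = 72 nm = 7.2e-08 m
D = kB*T / (6*pi*eta*R)
D = 1.381e-23 * 296 / (6 * pi * 0.00099 * 7.2e-08)
D = 3.0424e-12 m^2/s = 3.042 um^2/s

3.042


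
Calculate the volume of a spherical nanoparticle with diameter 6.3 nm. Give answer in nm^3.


Radius r = 6.3/2 = 3.15 nm
Volume V = (4/3) * pi * r^3
V = (4/3) * pi * (3.15)^3
V = 130.92 nm^3

130.92


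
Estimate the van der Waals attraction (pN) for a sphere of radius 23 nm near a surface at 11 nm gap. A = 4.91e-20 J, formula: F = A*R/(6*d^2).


Convert to SI: R = 23 nm = 2.3e-08 m, d = 11 nm = 1.1e-08 m
F = A * R / (6 * d^2)
F = 4.91e-20 * 2.3e-08 / (6 * (1.1e-08)^2)
F = 1.55551e-12 N = 1.556 pN

1.556


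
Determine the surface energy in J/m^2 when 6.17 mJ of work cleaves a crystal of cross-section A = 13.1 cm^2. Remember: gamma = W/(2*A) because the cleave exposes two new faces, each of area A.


Convert: A = 13.1 cm^2 = 0.00131 m^2, W = 6.17 mJ = 0.00617 J
Cleaving exposes two faces of area A, so total new surface = 2*A and gamma = W / (2*A)
gamma = 0.00617 / (2 * 0.00131)
gamma = 2.355 J/m^2

2.355


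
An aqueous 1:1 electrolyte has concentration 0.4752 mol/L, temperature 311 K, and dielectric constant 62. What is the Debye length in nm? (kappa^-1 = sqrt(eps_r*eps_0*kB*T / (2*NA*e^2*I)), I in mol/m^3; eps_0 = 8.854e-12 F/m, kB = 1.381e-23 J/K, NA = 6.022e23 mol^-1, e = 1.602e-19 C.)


Ionic strength I = 0.4752 * 1^2 * 1000 = 475.2 mol/m^3
kappa^-1 = sqrt(62 * 8.854e-12 * 1.381e-23 * 311 / (2 * 6.022e23 * (1.602e-19)^2 * 475.2))
kappa^-1 = 0.401 nm

0.401


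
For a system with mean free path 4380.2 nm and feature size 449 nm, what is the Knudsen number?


Knudsen number Kn = lambda / L
Kn = 4380.2 / 449
Kn = 9.7555

9.7555


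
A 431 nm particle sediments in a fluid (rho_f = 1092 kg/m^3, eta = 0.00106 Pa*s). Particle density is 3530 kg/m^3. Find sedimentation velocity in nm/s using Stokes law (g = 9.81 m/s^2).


Radius R = 431/2 nm = 2.155e-07 m
Density difference = 3530 - 1092 = 2438 kg/m^3
v = 2 * R^2 * (rho_p - rho_f) * g / (9 * eta)
v = 2 * (2.155e-07)^2 * 2438 * 9.81 / (9 * 0.00106)
v = 2.32851e-07 m/s = 232.8514 nm/s

232.8514


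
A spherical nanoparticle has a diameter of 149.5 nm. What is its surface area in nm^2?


Radius r = 149.5/2 = 74.75 nm
Surface area SA = 4 * pi * r^2
SA = 4 * pi * (74.75)^2
SA = 70215.38 nm^2

70215.38


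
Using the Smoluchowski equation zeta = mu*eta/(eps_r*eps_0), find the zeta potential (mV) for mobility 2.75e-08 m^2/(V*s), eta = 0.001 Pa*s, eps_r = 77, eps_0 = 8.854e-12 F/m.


Smoluchowski equation: zeta = mu * eta / (eps_r * eps_0)
zeta = 2.75e-08 * 0.001 / (77 * 8.854e-12)
zeta = 0.040337 V = 40.34 mV

40.34


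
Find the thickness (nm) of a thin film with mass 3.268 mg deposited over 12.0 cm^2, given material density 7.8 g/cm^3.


Convert: m = 3.268 mg = 3.2680e-06 kg, A = 12.0 cm^2 = 1.2000e-03 m^2, rho = 7.8 g/cm^3 = 7800 kg/m^3
t = m / (A * rho)
t = 3.2680e-06 / (1.2000e-03 * 7800)
t = 3.4915e-07 m = 349.1 nm

349.1


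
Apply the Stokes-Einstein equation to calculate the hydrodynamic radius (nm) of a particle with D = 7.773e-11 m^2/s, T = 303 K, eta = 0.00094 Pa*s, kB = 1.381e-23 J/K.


Stokes-Einstein: R = kB*T / (6*pi*eta*D)
R = 1.381e-23 * 303 / (6 * pi * 0.00094 * 7.773e-11)
R = 3.03822e-09 m = 3.04 nm

3.04


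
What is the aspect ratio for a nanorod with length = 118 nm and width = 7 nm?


Aspect ratio AR = length / diameter
AR = 118 / 7
AR = 16.86

16.86


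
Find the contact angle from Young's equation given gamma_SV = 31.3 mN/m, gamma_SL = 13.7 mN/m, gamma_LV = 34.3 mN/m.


cos(theta) = (gamma_SV - gamma_SL) / gamma_LV
cos(theta) = (31.3 - 13.7) / 34.3
cos(theta) = 0.51312
theta = arccos(0.51312) = 59.13 degrees

59.13


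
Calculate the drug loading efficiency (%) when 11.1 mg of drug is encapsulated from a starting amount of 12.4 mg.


Drug loading efficiency = (drug loaded / drug initial) * 100
DLE = 11.1 / 12.4 * 100
DLE = 0.8952 * 100
DLE = 89.52%

89.52


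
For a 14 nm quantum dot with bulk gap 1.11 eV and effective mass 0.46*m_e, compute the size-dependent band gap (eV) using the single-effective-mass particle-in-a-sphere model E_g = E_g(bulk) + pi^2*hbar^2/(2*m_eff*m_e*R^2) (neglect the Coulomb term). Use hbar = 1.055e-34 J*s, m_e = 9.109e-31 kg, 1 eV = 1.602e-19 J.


Radius R = 14/2 nm = 7e-09 m
Confinement energy dE = pi^2 * hbar^2 / (2 * m_eff * m_e * R^2)
dE = pi^2 * (1.055e-34)^2 / (2 * 0.46 * 9.109e-31 * (7e-09)^2) J, divided by 1.602e-19 J/eV
dE = 0.0167 eV
Total band gap = E_g(bulk) + dE = 1.11 + 0.0167 = 1.1267 eV

1.1267


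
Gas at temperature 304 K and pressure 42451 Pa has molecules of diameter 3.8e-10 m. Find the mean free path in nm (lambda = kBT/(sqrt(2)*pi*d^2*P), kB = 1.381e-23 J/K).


Mean free path: lambda = kB*T / (sqrt(2) * pi * d^2 * P)
lambda = 1.381e-23 * 304 / (sqrt(2) * pi * (3.8e-10)^2 * 42451)
lambda = 1.54151e-07 m
lambda = 154.15 nm

154.15
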